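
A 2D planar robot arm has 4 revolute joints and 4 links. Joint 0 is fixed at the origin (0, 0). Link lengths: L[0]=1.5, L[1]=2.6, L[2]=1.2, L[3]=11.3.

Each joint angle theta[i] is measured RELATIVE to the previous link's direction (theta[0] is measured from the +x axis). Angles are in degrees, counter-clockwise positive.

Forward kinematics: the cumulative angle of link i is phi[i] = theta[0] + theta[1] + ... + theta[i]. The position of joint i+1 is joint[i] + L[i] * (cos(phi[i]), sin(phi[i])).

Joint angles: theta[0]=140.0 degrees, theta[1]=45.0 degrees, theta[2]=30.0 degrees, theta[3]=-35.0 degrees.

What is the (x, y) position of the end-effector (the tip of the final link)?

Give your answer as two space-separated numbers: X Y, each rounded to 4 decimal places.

joint[0] = (0.0000, 0.0000)  (base)
link 0: phi[0] = 140 = 140 deg
  cos(140 deg) = -0.7660, sin(140 deg) = 0.6428
  joint[1] = (0.0000, 0.0000) + 1.5 * (-0.7660, 0.6428) = (0.0000 + -1.1491, 0.0000 + 0.9642) = (-1.1491, 0.9642)
link 1: phi[1] = 140 + 45 = 185 deg
  cos(185 deg) = -0.9962, sin(185 deg) = -0.0872
  joint[2] = (-1.1491, 0.9642) + 2.6 * (-0.9962, -0.0872) = (-1.1491 + -2.5901, 0.9642 + -0.2266) = (-3.7392, 0.7376)
link 2: phi[2] = 140 + 45 + 30 = 215 deg
  cos(215 deg) = -0.8192, sin(215 deg) = -0.5736
  joint[3] = (-3.7392, 0.7376) + 1.2 * (-0.8192, -0.5736) = (-3.7392 + -0.9830, 0.7376 + -0.6883) = (-4.7222, 0.0493)
link 3: phi[3] = 140 + 45 + 30 + -35 = 180 deg
  cos(180 deg) = -1.0000, sin(180 deg) = 0.0000
  joint[4] = (-4.7222, 0.0493) + 11.3 * (-1.0000, 0.0000) = (-4.7222 + -11.3000, 0.0493 + 0.0000) = (-16.0222, 0.0493)
End effector: (-16.0222, 0.0493)

Answer: -16.0222 0.0493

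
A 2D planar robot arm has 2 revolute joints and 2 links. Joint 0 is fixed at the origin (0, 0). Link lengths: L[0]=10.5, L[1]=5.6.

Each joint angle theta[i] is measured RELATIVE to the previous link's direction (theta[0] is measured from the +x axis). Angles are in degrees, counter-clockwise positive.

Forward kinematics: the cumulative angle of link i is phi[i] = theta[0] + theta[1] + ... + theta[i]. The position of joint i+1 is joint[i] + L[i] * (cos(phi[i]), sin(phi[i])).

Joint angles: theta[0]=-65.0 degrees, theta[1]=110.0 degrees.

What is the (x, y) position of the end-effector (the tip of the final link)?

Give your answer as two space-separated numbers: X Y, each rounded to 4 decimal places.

Answer: 8.3973 -5.5564

Derivation:
joint[0] = (0.0000, 0.0000)  (base)
link 0: phi[0] = -65 = -65 deg
  cos(-65 deg) = 0.4226, sin(-65 deg) = -0.9063
  joint[1] = (0.0000, 0.0000) + 10.5 * (0.4226, -0.9063) = (0.0000 + 4.4375, 0.0000 + -9.5162) = (4.4375, -9.5162)
link 1: phi[1] = -65 + 110 = 45 deg
  cos(45 deg) = 0.7071, sin(45 deg) = 0.7071
  joint[2] = (4.4375, -9.5162) + 5.6 * (0.7071, 0.7071) = (4.4375 + 3.9598, -9.5162 + 3.9598) = (8.3973, -5.5564)
End effector: (8.3973, -5.5564)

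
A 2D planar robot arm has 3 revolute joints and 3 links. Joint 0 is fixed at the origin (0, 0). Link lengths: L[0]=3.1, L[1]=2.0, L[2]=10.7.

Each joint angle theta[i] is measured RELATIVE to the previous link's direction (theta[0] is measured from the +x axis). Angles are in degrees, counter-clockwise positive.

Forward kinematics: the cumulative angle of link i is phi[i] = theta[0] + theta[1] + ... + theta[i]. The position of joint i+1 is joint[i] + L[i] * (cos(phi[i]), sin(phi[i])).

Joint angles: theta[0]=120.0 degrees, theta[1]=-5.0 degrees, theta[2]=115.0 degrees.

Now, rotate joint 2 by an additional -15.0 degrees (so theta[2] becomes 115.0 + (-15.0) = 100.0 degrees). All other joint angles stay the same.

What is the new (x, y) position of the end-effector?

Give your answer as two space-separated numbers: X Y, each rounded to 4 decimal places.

joint[0] = (0.0000, 0.0000)  (base)
link 0: phi[0] = 120 = 120 deg
  cos(120 deg) = -0.5000, sin(120 deg) = 0.8660
  joint[1] = (0.0000, 0.0000) + 3.1 * (-0.5000, 0.8660) = (0.0000 + -1.5500, 0.0000 + 2.6847) = (-1.5500, 2.6847)
link 1: phi[1] = 120 + -5 = 115 deg
  cos(115 deg) = -0.4226, sin(115 deg) = 0.9063
  joint[2] = (-1.5500, 2.6847) + 2 * (-0.4226, 0.9063) = (-1.5500 + -0.8452, 2.6847 + 1.8126) = (-2.3952, 4.4973)
link 2: phi[2] = 120 + -5 + 100 = 215 deg
  cos(215 deg) = -0.8192, sin(215 deg) = -0.5736
  joint[3] = (-2.3952, 4.4973) + 10.7 * (-0.8192, -0.5736) = (-2.3952 + -8.7649, 4.4973 + -6.1373) = (-11.1602, -1.6400)
End effector: (-11.1602, -1.6400)

Answer: -11.1602 -1.6400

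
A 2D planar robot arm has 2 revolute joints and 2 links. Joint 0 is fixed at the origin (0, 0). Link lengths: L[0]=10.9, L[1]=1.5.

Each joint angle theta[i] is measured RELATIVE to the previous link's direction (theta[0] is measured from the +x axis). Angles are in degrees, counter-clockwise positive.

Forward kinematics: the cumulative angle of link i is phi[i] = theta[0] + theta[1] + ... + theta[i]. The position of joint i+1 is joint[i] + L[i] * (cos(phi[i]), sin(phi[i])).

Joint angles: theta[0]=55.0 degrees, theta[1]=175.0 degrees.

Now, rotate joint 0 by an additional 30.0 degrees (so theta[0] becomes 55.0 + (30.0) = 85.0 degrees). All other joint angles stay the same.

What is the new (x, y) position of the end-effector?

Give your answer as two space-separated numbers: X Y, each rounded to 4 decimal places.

joint[0] = (0.0000, 0.0000)  (base)
link 0: phi[0] = 85 = 85 deg
  cos(85 deg) = 0.0872, sin(85 deg) = 0.9962
  joint[1] = (0.0000, 0.0000) + 10.9 * (0.0872, 0.9962) = (0.0000 + 0.9500, 0.0000 + 10.8585) = (0.9500, 10.8585)
link 1: phi[1] = 85 + 175 = 260 deg
  cos(260 deg) = -0.1736, sin(260 deg) = -0.9848
  joint[2] = (0.9500, 10.8585) + 1.5 * (-0.1736, -0.9848) = (0.9500 + -0.2605, 10.8585 + -1.4772) = (0.6895, 9.3813)
End effector: (0.6895, 9.3813)

Answer: 0.6895 9.3813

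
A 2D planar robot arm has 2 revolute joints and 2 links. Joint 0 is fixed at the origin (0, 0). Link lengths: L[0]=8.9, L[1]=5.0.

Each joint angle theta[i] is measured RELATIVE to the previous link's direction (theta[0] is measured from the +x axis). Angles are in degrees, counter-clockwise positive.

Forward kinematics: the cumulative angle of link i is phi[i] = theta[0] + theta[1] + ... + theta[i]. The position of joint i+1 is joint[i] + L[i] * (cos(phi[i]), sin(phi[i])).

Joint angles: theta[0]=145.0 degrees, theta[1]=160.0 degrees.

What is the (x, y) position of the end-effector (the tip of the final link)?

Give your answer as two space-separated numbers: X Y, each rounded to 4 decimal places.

Answer: -4.4226 1.0091

Derivation:
joint[0] = (0.0000, 0.0000)  (base)
link 0: phi[0] = 145 = 145 deg
  cos(145 deg) = -0.8192, sin(145 deg) = 0.5736
  joint[1] = (0.0000, 0.0000) + 8.9 * (-0.8192, 0.5736) = (0.0000 + -7.2905, 0.0000 + 5.1048) = (-7.2905, 5.1048)
link 1: phi[1] = 145 + 160 = 305 deg
  cos(305 deg) = 0.5736, sin(305 deg) = -0.8192
  joint[2] = (-7.2905, 5.1048) + 5 * (0.5736, -0.8192) = (-7.2905 + 2.8679, 5.1048 + -4.0958) = (-4.4226, 1.0091)
End effector: (-4.4226, 1.0091)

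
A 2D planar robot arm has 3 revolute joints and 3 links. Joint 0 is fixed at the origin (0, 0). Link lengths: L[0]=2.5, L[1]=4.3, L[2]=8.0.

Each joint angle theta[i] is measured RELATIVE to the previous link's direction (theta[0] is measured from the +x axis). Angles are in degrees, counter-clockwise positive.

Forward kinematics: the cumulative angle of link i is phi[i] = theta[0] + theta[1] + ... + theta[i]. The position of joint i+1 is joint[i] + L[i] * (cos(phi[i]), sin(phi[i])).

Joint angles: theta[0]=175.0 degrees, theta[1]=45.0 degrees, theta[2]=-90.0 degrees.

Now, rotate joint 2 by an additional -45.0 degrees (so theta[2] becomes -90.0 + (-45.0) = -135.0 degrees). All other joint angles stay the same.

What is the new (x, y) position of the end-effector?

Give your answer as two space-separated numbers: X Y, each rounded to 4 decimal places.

Answer: -5.0872 5.4235

Derivation:
joint[0] = (0.0000, 0.0000)  (base)
link 0: phi[0] = 175 = 175 deg
  cos(175 deg) = -0.9962, sin(175 deg) = 0.0872
  joint[1] = (0.0000, 0.0000) + 2.5 * (-0.9962, 0.0872) = (0.0000 + -2.4905, 0.0000 + 0.2179) = (-2.4905, 0.2179)
link 1: phi[1] = 175 + 45 = 220 deg
  cos(220 deg) = -0.7660, sin(220 deg) = -0.6428
  joint[2] = (-2.4905, 0.2179) + 4.3 * (-0.7660, -0.6428) = (-2.4905 + -3.2940, 0.2179 + -2.7640) = (-5.7845, -2.5461)
link 2: phi[2] = 175 + 45 + -135 = 85 deg
  cos(85 deg) = 0.0872, sin(85 deg) = 0.9962
  joint[3] = (-5.7845, -2.5461) + 8 * (0.0872, 0.9962) = (-5.7845 + 0.6972, -2.5461 + 7.9696) = (-5.0872, 5.4235)
End effector: (-5.0872, 5.4235)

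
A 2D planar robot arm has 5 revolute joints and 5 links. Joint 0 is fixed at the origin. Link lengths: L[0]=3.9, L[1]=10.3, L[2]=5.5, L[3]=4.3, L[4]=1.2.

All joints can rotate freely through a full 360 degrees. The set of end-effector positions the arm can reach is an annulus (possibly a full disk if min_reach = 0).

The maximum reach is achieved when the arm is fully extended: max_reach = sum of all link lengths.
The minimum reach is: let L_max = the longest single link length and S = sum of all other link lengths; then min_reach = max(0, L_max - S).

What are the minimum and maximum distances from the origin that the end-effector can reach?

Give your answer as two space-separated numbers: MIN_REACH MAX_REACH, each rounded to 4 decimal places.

Answer: 0.0000 25.2000

Derivation:
Link lengths: [3.9, 10.3, 5.5, 4.3, 1.2]
max_reach = 3.9 + 10.3 + 5.5 + 4.3 + 1.2 = 25.2
L_max = max([3.9, 10.3, 5.5, 4.3, 1.2]) = 10.3
S (sum of others) = 25.2 - 10.3 = 14.9
min_reach = max(0, 10.3 - 14.9) = max(0, -4.6) = 0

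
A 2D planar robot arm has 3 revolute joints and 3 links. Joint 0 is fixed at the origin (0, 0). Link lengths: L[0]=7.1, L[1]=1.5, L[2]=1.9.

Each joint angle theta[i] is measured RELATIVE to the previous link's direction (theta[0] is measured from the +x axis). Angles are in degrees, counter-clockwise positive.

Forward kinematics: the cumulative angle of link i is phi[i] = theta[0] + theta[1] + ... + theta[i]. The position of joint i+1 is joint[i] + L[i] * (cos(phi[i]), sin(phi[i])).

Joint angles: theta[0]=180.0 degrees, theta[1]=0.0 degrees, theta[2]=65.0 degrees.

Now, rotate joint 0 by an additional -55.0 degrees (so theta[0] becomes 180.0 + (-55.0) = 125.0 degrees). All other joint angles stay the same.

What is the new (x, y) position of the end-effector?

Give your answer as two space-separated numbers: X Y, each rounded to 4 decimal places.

joint[0] = (0.0000, 0.0000)  (base)
link 0: phi[0] = 125 = 125 deg
  cos(125 deg) = -0.5736, sin(125 deg) = 0.8192
  joint[1] = (0.0000, 0.0000) + 7.1 * (-0.5736, 0.8192) = (0.0000 + -4.0724, 0.0000 + 5.8160) = (-4.0724, 5.8160)
link 1: phi[1] = 125 + 0 = 125 deg
  cos(125 deg) = -0.5736, sin(125 deg) = 0.8192
  joint[2] = (-4.0724, 5.8160) + 1.5 * (-0.5736, 0.8192) = (-4.0724 + -0.8604, 5.8160 + 1.2287) = (-4.9328, 7.0447)
link 2: phi[2] = 125 + 0 + 65 = 190 deg
  cos(190 deg) = -0.9848, sin(190 deg) = -0.1736
  joint[3] = (-4.9328, 7.0447) + 1.9 * (-0.9848, -0.1736) = (-4.9328 + -1.8711, 7.0447 + -0.3299) = (-6.8039, 6.7148)
End effector: (-6.8039, 6.7148)

Answer: -6.8039 6.7148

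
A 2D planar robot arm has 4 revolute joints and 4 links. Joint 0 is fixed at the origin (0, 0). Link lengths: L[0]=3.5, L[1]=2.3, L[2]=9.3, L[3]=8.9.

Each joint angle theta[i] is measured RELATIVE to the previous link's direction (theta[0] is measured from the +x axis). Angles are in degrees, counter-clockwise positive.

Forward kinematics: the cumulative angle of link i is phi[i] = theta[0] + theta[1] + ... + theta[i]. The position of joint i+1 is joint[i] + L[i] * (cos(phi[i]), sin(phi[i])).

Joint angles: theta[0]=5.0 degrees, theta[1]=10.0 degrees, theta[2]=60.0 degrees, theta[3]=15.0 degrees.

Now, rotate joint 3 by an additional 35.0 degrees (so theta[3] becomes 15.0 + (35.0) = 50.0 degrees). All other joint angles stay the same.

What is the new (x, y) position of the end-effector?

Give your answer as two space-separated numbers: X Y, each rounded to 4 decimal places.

Answer: 3.0105 17.1739

Derivation:
joint[0] = (0.0000, 0.0000)  (base)
link 0: phi[0] = 5 = 5 deg
  cos(5 deg) = 0.9962, sin(5 deg) = 0.0872
  joint[1] = (0.0000, 0.0000) + 3.5 * (0.9962, 0.0872) = (0.0000 + 3.4867, 0.0000 + 0.3050) = (3.4867, 0.3050)
link 1: phi[1] = 5 + 10 = 15 deg
  cos(15 deg) = 0.9659, sin(15 deg) = 0.2588
  joint[2] = (3.4867, 0.3050) + 2.3 * (0.9659, 0.2588) = (3.4867 + 2.2216, 0.3050 + 0.5953) = (5.7083, 0.9003)
link 2: phi[2] = 5 + 10 + 60 = 75 deg
  cos(75 deg) = 0.2588, sin(75 deg) = 0.9659
  joint[3] = (5.7083, 0.9003) + 9.3 * (0.2588, 0.9659) = (5.7083 + 2.4070, 0.9003 + 8.9831) = (8.1153, 9.8834)
link 3: phi[3] = 5 + 10 + 60 + 50 = 125 deg
  cos(125 deg) = -0.5736, sin(125 deg) = 0.8192
  joint[4] = (8.1153, 9.8834) + 8.9 * (-0.5736, 0.8192) = (8.1153 + -5.1048, 9.8834 + 7.2905) = (3.0105, 17.1739)
End effector: (3.0105, 17.1739)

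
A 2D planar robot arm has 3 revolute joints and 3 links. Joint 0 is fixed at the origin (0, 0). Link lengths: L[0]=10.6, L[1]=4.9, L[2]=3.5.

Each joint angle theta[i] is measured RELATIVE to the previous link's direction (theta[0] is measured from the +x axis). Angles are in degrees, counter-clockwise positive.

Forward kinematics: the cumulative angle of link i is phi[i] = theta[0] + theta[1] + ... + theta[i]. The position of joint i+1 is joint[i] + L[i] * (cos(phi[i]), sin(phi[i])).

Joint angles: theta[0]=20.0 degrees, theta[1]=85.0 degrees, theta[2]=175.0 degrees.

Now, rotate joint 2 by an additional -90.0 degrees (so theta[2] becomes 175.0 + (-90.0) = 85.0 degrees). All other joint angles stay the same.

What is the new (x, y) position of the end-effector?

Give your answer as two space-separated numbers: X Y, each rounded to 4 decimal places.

Answer: 5.2457 7.7507

Derivation:
joint[0] = (0.0000, 0.0000)  (base)
link 0: phi[0] = 20 = 20 deg
  cos(20 deg) = 0.9397, sin(20 deg) = 0.3420
  joint[1] = (0.0000, 0.0000) + 10.6 * (0.9397, 0.3420) = (0.0000 + 9.9607, 0.0000 + 3.6254) = (9.9607, 3.6254)
link 1: phi[1] = 20 + 85 = 105 deg
  cos(105 deg) = -0.2588, sin(105 deg) = 0.9659
  joint[2] = (9.9607, 3.6254) + 4.9 * (-0.2588, 0.9659) = (9.9607 + -1.2682, 3.6254 + 4.7330) = (8.6925, 8.3585)
link 2: phi[2] = 20 + 85 + 85 = 190 deg
  cos(190 deg) = -0.9848, sin(190 deg) = -0.1736
  joint[3] = (8.6925, 8.3585) + 3.5 * (-0.9848, -0.1736) = (8.6925 + -3.4468, 8.3585 + -0.6078) = (5.2457, 7.7507)
End effector: (5.2457, 7.7507)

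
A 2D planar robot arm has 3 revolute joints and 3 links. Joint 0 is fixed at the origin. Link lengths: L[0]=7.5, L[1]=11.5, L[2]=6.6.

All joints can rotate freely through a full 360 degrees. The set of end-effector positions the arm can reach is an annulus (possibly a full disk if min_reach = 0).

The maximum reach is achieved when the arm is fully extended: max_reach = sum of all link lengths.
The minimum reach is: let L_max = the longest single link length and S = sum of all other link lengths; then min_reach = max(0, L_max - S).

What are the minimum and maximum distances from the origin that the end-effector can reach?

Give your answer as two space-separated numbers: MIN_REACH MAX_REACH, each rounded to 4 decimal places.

Answer: 0.0000 25.6000

Derivation:
Link lengths: [7.5, 11.5, 6.6]
max_reach = 7.5 + 11.5 + 6.6 = 25.6
L_max = max([7.5, 11.5, 6.6]) = 11.5
S (sum of others) = 25.6 - 11.5 = 14.1
min_reach = max(0, 11.5 - 14.1) = max(0, -2.6) = 0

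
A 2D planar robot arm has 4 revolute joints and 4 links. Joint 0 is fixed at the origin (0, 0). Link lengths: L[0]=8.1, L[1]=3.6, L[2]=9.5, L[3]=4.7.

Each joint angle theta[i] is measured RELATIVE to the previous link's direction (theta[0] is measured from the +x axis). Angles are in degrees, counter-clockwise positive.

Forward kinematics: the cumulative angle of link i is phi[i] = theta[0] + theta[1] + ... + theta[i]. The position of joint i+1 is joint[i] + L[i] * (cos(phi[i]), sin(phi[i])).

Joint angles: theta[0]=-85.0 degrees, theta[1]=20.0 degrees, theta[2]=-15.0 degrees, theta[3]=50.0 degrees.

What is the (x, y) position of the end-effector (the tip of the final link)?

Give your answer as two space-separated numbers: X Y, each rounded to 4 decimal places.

Answer: 7.9474 -23.0376

Derivation:
joint[0] = (0.0000, 0.0000)  (base)
link 0: phi[0] = -85 = -85 deg
  cos(-85 deg) = 0.0872, sin(-85 deg) = -0.9962
  joint[1] = (0.0000, 0.0000) + 8.1 * (0.0872, -0.9962) = (0.0000 + 0.7060, 0.0000 + -8.0692) = (0.7060, -8.0692)
link 1: phi[1] = -85 + 20 = -65 deg
  cos(-65 deg) = 0.4226, sin(-65 deg) = -0.9063
  joint[2] = (0.7060, -8.0692) + 3.6 * (0.4226, -0.9063) = (0.7060 + 1.5214, -8.0692 + -3.2627) = (2.2274, -11.3319)
link 2: phi[2] = -85 + 20 + -15 = -80 deg
  cos(-80 deg) = 0.1736, sin(-80 deg) = -0.9848
  joint[3] = (2.2274, -11.3319) + 9.5 * (0.1736, -0.9848) = (2.2274 + 1.6497, -11.3319 + -9.3557) = (3.8770, -20.6876)
link 3: phi[3] = -85 + 20 + -15 + 50 = -30 deg
  cos(-30 deg) = 0.8660, sin(-30 deg) = -0.5000
  joint[4] = (3.8770, -20.6876) + 4.7 * (0.8660, -0.5000) = (3.8770 + 4.0703, -20.6876 + -2.3500) = (7.9474, -23.0376)
End effector: (7.9474, -23.0376)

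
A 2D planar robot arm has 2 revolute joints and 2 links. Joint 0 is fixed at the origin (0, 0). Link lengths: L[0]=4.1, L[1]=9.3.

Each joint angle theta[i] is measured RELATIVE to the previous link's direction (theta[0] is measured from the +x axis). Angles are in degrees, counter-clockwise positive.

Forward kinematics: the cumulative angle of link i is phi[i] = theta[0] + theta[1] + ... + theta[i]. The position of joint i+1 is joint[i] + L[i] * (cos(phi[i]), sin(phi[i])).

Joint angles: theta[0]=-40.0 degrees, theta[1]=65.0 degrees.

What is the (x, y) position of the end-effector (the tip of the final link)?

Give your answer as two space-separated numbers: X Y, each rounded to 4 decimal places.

Answer: 11.5694 1.2949

Derivation:
joint[0] = (0.0000, 0.0000)  (base)
link 0: phi[0] = -40 = -40 deg
  cos(-40 deg) = 0.7660, sin(-40 deg) = -0.6428
  joint[1] = (0.0000, 0.0000) + 4.1 * (0.7660, -0.6428) = (0.0000 + 3.1408, 0.0000 + -2.6354) = (3.1408, -2.6354)
link 1: phi[1] = -40 + 65 = 25 deg
  cos(25 deg) = 0.9063, sin(25 deg) = 0.4226
  joint[2] = (3.1408, -2.6354) + 9.3 * (0.9063, 0.4226) = (3.1408 + 8.4287, -2.6354 + 3.9303) = (11.5694, 1.2949)
End effector: (11.5694, 1.2949)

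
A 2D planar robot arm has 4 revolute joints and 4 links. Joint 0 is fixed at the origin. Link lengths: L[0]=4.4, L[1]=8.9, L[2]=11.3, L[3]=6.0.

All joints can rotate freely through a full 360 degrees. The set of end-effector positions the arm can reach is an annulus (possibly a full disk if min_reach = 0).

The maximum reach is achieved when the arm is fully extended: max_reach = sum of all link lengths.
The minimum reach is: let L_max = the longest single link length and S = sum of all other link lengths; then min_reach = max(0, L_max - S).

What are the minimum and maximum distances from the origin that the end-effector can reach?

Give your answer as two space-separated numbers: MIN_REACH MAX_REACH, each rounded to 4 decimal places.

Link lengths: [4.4, 8.9, 11.3, 6.0]
max_reach = 4.4 + 8.9 + 11.3 + 6 = 30.6
L_max = max([4.4, 8.9, 11.3, 6.0]) = 11.3
S (sum of others) = 30.6 - 11.3 = 19.3
min_reach = max(0, 11.3 - 19.3) = max(0, -8) = 0

Answer: 0.0000 30.6000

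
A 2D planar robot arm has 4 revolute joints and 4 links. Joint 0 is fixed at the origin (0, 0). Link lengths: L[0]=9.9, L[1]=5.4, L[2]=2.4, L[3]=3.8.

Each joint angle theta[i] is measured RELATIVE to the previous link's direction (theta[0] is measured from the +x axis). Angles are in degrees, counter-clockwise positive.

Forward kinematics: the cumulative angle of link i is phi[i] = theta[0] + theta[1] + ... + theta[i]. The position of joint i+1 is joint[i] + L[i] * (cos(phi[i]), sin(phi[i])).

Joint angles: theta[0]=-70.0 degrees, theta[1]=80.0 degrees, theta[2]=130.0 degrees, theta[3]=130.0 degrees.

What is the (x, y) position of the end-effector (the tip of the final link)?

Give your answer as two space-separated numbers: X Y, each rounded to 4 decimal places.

Answer: 6.8655 -10.6226

Derivation:
joint[0] = (0.0000, 0.0000)  (base)
link 0: phi[0] = -70 = -70 deg
  cos(-70 deg) = 0.3420, sin(-70 deg) = -0.9397
  joint[1] = (0.0000, 0.0000) + 9.9 * (0.3420, -0.9397) = (0.0000 + 3.3860, 0.0000 + -9.3030) = (3.3860, -9.3030)
link 1: phi[1] = -70 + 80 = 10 deg
  cos(10 deg) = 0.9848, sin(10 deg) = 0.1736
  joint[2] = (3.3860, -9.3030) + 5.4 * (0.9848, 0.1736) = (3.3860 + 5.3180, -9.3030 + 0.9377) = (8.7040, -8.3653)
link 2: phi[2] = -70 + 80 + 130 = 140 deg
  cos(140 deg) = -0.7660, sin(140 deg) = 0.6428
  joint[3] = (8.7040, -8.3653) + 2.4 * (-0.7660, 0.6428) = (8.7040 + -1.8385, -8.3653 + 1.5427) = (6.8655, -6.8226)
link 3: phi[3] = -70 + 80 + 130 + 130 = 270 deg
  cos(270 deg) = -0.0000, sin(270 deg) = -1.0000
  joint[4] = (6.8655, -6.8226) + 3.8 * (-0.0000, -1.0000) = (6.8655 + -0.0000, -6.8226 + -3.8000) = (6.8655, -10.6226)
End effector: (6.8655, -10.6226)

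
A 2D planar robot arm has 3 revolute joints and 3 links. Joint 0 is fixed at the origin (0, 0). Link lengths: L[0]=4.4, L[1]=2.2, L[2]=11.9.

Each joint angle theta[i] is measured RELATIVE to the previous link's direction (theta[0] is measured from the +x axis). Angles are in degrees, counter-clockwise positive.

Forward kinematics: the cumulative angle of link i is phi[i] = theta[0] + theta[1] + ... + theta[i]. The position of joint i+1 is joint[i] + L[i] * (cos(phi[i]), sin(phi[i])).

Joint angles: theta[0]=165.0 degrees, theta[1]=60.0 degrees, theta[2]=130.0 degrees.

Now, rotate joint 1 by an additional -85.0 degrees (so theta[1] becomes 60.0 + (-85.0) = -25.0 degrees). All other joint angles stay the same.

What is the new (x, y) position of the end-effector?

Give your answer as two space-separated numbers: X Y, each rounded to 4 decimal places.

Answer: -5.9354 -9.3471

Derivation:
joint[0] = (0.0000, 0.0000)  (base)
link 0: phi[0] = 165 = 165 deg
  cos(165 deg) = -0.9659, sin(165 deg) = 0.2588
  joint[1] = (0.0000, 0.0000) + 4.4 * (-0.9659, 0.2588) = (0.0000 + -4.2501, 0.0000 + 1.1388) = (-4.2501, 1.1388)
link 1: phi[1] = 165 + -25 = 140 deg
  cos(140 deg) = -0.7660, sin(140 deg) = 0.6428
  joint[2] = (-4.2501, 1.1388) + 2.2 * (-0.7660, 0.6428) = (-4.2501 + -1.6853, 1.1388 + 1.4141) = (-5.9354, 2.5529)
link 2: phi[2] = 165 + -25 + 130 = 270 deg
  cos(270 deg) = -0.0000, sin(270 deg) = -1.0000
  joint[3] = (-5.9354, 2.5529) + 11.9 * (-0.0000, -1.0000) = (-5.9354 + -0.0000, 2.5529 + -11.9000) = (-5.9354, -9.3471)
End effector: (-5.9354, -9.3471)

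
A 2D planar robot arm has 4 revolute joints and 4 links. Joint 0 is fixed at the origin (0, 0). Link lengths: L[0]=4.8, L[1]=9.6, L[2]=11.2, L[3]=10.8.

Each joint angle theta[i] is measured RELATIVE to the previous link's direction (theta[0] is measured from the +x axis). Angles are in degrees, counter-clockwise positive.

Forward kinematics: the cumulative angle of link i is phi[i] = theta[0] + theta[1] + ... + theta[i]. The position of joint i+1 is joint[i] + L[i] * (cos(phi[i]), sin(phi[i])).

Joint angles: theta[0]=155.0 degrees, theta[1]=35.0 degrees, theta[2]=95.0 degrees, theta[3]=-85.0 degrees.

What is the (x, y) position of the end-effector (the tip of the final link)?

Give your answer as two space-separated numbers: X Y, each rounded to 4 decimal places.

Answer: -21.0543 -14.1506

Derivation:
joint[0] = (0.0000, 0.0000)  (base)
link 0: phi[0] = 155 = 155 deg
  cos(155 deg) = -0.9063, sin(155 deg) = 0.4226
  joint[1] = (0.0000, 0.0000) + 4.8 * (-0.9063, 0.4226) = (0.0000 + -4.3503, 0.0000 + 2.0286) = (-4.3503, 2.0286)
link 1: phi[1] = 155 + 35 = 190 deg
  cos(190 deg) = -0.9848, sin(190 deg) = -0.1736
  joint[2] = (-4.3503, 2.0286) + 9.6 * (-0.9848, -0.1736) = (-4.3503 + -9.4542, 2.0286 + -1.6670) = (-13.8044, 0.3615)
link 2: phi[2] = 155 + 35 + 95 = 285 deg
  cos(285 deg) = 0.2588, sin(285 deg) = -0.9659
  joint[3] = (-13.8044, 0.3615) + 11.2 * (0.2588, -0.9659) = (-13.8044 + 2.8988, 0.3615 + -10.8184) = (-10.9057, -10.4568)
link 3: phi[3] = 155 + 35 + 95 + -85 = 200 deg
  cos(200 deg) = -0.9397, sin(200 deg) = -0.3420
  joint[4] = (-10.9057, -10.4568) + 10.8 * (-0.9397, -0.3420) = (-10.9057 + -10.1487, -10.4568 + -3.6938) = (-21.0543, -14.1506)
End effector: (-21.0543, -14.1506)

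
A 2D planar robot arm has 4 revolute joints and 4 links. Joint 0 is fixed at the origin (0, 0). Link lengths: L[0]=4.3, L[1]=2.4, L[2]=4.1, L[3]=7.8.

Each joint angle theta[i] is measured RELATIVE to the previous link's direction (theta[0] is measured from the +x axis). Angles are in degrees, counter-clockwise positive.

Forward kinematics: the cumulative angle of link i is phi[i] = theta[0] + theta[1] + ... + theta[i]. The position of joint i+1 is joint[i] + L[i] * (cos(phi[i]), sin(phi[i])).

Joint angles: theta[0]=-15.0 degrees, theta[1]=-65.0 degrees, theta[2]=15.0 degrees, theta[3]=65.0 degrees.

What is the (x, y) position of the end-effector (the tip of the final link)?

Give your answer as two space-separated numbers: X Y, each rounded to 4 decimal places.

Answer: 14.1030 -7.1923

Derivation:
joint[0] = (0.0000, 0.0000)  (base)
link 0: phi[0] = -15 = -15 deg
  cos(-15 deg) = 0.9659, sin(-15 deg) = -0.2588
  joint[1] = (0.0000, 0.0000) + 4.3 * (0.9659, -0.2588) = (0.0000 + 4.1535, 0.0000 + -1.1129) = (4.1535, -1.1129)
link 1: phi[1] = -15 + -65 = -80 deg
  cos(-80 deg) = 0.1736, sin(-80 deg) = -0.9848
  joint[2] = (4.1535, -1.1129) + 2.4 * (0.1736, -0.9848) = (4.1535 + 0.4168, -1.1129 + -2.3635) = (4.5702, -3.4765)
link 2: phi[2] = -15 + -65 + 15 = -65 deg
  cos(-65 deg) = 0.4226, sin(-65 deg) = -0.9063
  joint[3] = (4.5702, -3.4765) + 4.1 * (0.4226, -0.9063) = (4.5702 + 1.7327, -3.4765 + -3.7159) = (6.3030, -7.1923)
link 3: phi[3] = -15 + -65 + 15 + 65 = 0 deg
  cos(0 deg) = 1.0000, sin(0 deg) = 0.0000
  joint[4] = (6.3030, -7.1923) + 7.8 * (1.0000, 0.0000) = (6.3030 + 7.8000, -7.1923 + 0.0000) = (14.1030, -7.1923)
End effector: (14.1030, -7.1923)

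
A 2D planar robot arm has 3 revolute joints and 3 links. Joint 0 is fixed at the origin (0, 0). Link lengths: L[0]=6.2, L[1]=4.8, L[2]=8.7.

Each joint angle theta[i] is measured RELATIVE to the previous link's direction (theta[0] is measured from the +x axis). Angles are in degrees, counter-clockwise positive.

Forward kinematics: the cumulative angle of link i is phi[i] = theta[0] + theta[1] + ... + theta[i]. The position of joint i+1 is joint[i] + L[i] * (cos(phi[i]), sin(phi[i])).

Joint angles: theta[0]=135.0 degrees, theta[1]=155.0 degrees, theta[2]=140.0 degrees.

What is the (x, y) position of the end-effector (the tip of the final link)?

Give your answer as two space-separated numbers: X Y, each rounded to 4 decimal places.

Answer: 0.2332 8.0489

Derivation:
joint[0] = (0.0000, 0.0000)  (base)
link 0: phi[0] = 135 = 135 deg
  cos(135 deg) = -0.7071, sin(135 deg) = 0.7071
  joint[1] = (0.0000, 0.0000) + 6.2 * (-0.7071, 0.7071) = (0.0000 + -4.3841, 0.0000 + 4.3841) = (-4.3841, 4.3841)
link 1: phi[1] = 135 + 155 = 290 deg
  cos(290 deg) = 0.3420, sin(290 deg) = -0.9397
  joint[2] = (-4.3841, 4.3841) + 4.8 * (0.3420, -0.9397) = (-4.3841 + 1.6417, 4.3841 + -4.5105) = (-2.7424, -0.1265)
link 2: phi[2] = 135 + 155 + 140 = 430 deg
  cos(430 deg) = 0.3420, sin(430 deg) = 0.9397
  joint[3] = (-2.7424, -0.1265) + 8.7 * (0.3420, 0.9397) = (-2.7424 + 2.9756, -0.1265 + 8.1753) = (0.2332, 8.0489)
End effector: (0.2332, 8.0489)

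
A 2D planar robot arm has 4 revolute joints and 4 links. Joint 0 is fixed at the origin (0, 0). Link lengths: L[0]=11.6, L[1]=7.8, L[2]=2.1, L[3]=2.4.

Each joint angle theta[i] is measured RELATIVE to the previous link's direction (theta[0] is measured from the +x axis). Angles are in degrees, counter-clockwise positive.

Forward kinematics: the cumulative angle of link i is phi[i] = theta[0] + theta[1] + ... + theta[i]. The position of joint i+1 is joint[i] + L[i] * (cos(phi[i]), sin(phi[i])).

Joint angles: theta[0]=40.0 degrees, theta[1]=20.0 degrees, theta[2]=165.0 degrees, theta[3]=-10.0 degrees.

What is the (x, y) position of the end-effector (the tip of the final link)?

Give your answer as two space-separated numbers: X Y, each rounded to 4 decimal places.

joint[0] = (0.0000, 0.0000)  (base)
link 0: phi[0] = 40 = 40 deg
  cos(40 deg) = 0.7660, sin(40 deg) = 0.6428
  joint[1] = (0.0000, 0.0000) + 11.6 * (0.7660, 0.6428) = (0.0000 + 8.8861, 0.0000 + 7.4563) = (8.8861, 7.4563)
link 1: phi[1] = 40 + 20 = 60 deg
  cos(60 deg) = 0.5000, sin(60 deg) = 0.8660
  joint[2] = (8.8861, 7.4563) + 7.8 * (0.5000, 0.8660) = (8.8861 + 3.9000, 7.4563 + 6.7550) = (12.7861, 14.2113)
link 2: phi[2] = 40 + 20 + 165 = 225 deg
  cos(225 deg) = -0.7071, sin(225 deg) = -0.7071
  joint[3] = (12.7861, 14.2113) + 2.1 * (-0.7071, -0.7071) = (12.7861 + -1.4849, 14.2113 + -1.4849) = (11.3012, 12.7264)
link 3: phi[3] = 40 + 20 + 165 + -10 = 215 deg
  cos(215 deg) = -0.8192, sin(215 deg) = -0.5736
  joint[4] = (11.3012, 12.7264) + 2.4 * (-0.8192, -0.5736) = (11.3012 + -1.9660, 12.7264 + -1.3766) = (9.3352, 11.3498)
End effector: (9.3352, 11.3498)

Answer: 9.3352 11.3498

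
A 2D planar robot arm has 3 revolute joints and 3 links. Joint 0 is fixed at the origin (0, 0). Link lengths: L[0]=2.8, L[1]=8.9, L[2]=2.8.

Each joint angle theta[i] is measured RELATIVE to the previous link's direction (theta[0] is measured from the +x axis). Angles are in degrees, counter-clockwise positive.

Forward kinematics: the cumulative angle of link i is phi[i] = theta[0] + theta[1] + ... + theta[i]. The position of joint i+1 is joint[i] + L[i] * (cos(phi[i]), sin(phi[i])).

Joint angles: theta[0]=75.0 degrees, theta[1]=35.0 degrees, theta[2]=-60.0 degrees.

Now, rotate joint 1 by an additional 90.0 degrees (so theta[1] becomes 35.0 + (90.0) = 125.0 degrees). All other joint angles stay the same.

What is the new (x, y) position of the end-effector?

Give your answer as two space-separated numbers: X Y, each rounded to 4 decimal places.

joint[0] = (0.0000, 0.0000)  (base)
link 0: phi[0] = 75 = 75 deg
  cos(75 deg) = 0.2588, sin(75 deg) = 0.9659
  joint[1] = (0.0000, 0.0000) + 2.8 * (0.2588, 0.9659) = (0.0000 + 0.7247, 0.0000 + 2.7046) = (0.7247, 2.7046)
link 1: phi[1] = 75 + 125 = 200 deg
  cos(200 deg) = -0.9397, sin(200 deg) = -0.3420
  joint[2] = (0.7247, 2.7046) + 8.9 * (-0.9397, -0.3420) = (0.7247 + -8.3633, 2.7046 + -3.0440) = (-7.6386, -0.3394)
link 2: phi[2] = 75 + 125 + -60 = 140 deg
  cos(140 deg) = -0.7660, sin(140 deg) = 0.6428
  joint[3] = (-7.6386, -0.3394) + 2.8 * (-0.7660, 0.6428) = (-7.6386 + -2.1449, -0.3394 + 1.7998) = (-9.7835, 1.4604)
End effector: (-9.7835, 1.4604)

Answer: -9.7835 1.4604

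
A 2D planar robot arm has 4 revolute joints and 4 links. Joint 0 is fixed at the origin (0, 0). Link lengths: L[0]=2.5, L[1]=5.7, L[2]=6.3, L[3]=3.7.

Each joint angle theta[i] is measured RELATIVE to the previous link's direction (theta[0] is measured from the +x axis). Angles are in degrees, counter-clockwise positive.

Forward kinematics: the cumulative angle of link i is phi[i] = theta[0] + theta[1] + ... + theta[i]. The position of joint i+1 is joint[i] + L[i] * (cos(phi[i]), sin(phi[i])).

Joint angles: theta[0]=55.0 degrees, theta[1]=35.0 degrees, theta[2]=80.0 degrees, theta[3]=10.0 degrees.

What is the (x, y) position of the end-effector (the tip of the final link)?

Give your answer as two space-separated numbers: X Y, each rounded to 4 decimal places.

joint[0] = (0.0000, 0.0000)  (base)
link 0: phi[0] = 55 = 55 deg
  cos(55 deg) = 0.5736, sin(55 deg) = 0.8192
  joint[1] = (0.0000, 0.0000) + 2.5 * (0.5736, 0.8192) = (0.0000 + 1.4339, 0.0000 + 2.0479) = (1.4339, 2.0479)
link 1: phi[1] = 55 + 35 = 90 deg
  cos(90 deg) = 0.0000, sin(90 deg) = 1.0000
  joint[2] = (1.4339, 2.0479) + 5.7 * (0.0000, 1.0000) = (1.4339 + 0.0000, 2.0479 + 5.7000) = (1.4339, 7.7479)
link 2: phi[2] = 55 + 35 + 80 = 170 deg
  cos(170 deg) = -0.9848, sin(170 deg) = 0.1736
  joint[3] = (1.4339, 7.7479) + 6.3 * (-0.9848, 0.1736) = (1.4339 + -6.2043, 7.7479 + 1.0940) = (-4.7703, 8.8419)
link 3: phi[3] = 55 + 35 + 80 + 10 = 180 deg
  cos(180 deg) = -1.0000, sin(180 deg) = 0.0000
  joint[4] = (-4.7703, 8.8419) + 3.7 * (-1.0000, 0.0000) = (-4.7703 + -3.7000, 8.8419 + 0.0000) = (-8.4703, 8.8419)
End effector: (-8.4703, 8.8419)

Answer: -8.4703 8.8419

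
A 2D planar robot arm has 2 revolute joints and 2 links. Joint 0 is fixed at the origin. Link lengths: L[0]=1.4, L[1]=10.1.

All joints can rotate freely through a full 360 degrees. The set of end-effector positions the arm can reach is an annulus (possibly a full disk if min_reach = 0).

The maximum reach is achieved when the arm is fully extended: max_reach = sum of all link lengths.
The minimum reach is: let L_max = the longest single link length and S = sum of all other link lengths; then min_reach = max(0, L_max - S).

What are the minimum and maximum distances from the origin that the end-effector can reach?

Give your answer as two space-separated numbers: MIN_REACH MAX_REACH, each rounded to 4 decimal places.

Answer: 8.7000 11.5000

Derivation:
Link lengths: [1.4, 10.1]
max_reach = 1.4 + 10.1 = 11.5
L_max = max([1.4, 10.1]) = 10.1
S (sum of others) = 11.5 - 10.1 = 1.4
min_reach = max(0, 10.1 - 1.4) = max(0, 8.7) = 8.7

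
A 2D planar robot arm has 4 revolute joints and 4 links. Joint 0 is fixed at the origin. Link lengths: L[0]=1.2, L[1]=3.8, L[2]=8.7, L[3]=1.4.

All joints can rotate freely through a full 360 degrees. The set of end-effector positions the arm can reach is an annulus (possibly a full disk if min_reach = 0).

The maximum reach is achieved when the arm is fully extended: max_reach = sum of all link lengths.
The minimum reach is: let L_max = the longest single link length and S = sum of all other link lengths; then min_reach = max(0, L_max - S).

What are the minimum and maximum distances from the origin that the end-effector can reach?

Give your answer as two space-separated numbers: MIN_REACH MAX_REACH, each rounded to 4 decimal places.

Answer: 2.3000 15.1000

Derivation:
Link lengths: [1.2, 3.8, 8.7, 1.4]
max_reach = 1.2 + 3.8 + 8.7 + 1.4 = 15.1
L_max = max([1.2, 3.8, 8.7, 1.4]) = 8.7
S (sum of others) = 15.1 - 8.7 = 6.4
min_reach = max(0, 8.7 - 6.4) = max(0, 2.3) = 2.3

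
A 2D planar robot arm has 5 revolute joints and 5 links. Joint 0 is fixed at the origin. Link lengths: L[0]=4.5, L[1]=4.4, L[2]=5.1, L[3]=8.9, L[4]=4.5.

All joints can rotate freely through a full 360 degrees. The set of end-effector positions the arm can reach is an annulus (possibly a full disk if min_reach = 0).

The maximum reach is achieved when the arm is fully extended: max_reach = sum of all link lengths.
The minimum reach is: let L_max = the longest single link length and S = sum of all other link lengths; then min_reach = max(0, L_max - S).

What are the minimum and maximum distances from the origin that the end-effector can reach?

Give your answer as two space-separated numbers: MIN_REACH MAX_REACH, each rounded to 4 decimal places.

Link lengths: [4.5, 4.4, 5.1, 8.9, 4.5]
max_reach = 4.5 + 4.4 + 5.1 + 8.9 + 4.5 = 27.4
L_max = max([4.5, 4.4, 5.1, 8.9, 4.5]) = 8.9
S (sum of others) = 27.4 - 8.9 = 18.5
min_reach = max(0, 8.9 - 18.5) = max(0, -9.6) = 0

Answer: 0.0000 27.4000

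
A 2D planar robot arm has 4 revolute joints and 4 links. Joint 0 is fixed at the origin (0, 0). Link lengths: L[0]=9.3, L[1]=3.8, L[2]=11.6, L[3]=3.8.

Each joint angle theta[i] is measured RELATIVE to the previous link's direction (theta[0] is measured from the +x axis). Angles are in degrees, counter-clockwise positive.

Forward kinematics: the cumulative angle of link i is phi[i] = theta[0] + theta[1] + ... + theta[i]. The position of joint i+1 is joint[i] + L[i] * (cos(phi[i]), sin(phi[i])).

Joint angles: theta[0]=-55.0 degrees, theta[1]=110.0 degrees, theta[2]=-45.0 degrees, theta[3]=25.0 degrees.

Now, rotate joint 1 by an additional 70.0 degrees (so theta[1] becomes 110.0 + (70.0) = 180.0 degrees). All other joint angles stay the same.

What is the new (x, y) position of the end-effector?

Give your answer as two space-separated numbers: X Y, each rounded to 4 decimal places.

joint[0] = (0.0000, 0.0000)  (base)
link 0: phi[0] = -55 = -55 deg
  cos(-55 deg) = 0.5736, sin(-55 deg) = -0.8192
  joint[1] = (0.0000, 0.0000) + 9.3 * (0.5736, -0.8192) = (0.0000 + 5.3343, 0.0000 + -7.6181) = (5.3343, -7.6181)
link 1: phi[1] = -55 + 180 = 125 deg
  cos(125 deg) = -0.5736, sin(125 deg) = 0.8192
  joint[2] = (5.3343, -7.6181) + 3.8 * (-0.5736, 0.8192) = (5.3343 + -2.1796, -7.6181 + 3.1128) = (3.1547, -4.5053)
link 2: phi[2] = -55 + 180 + -45 = 80 deg
  cos(80 deg) = 0.1736, sin(80 deg) = 0.9848
  joint[3] = (3.1547, -4.5053) + 11.6 * (0.1736, 0.9848) = (3.1547 + 2.0143, -4.5053 + 11.4238) = (5.1690, 6.9184)
link 3: phi[3] = -55 + 180 + -45 + 25 = 105 deg
  cos(105 deg) = -0.2588, sin(105 deg) = 0.9659
  joint[4] = (5.1690, 6.9184) + 3.8 * (-0.2588, 0.9659) = (5.1690 + -0.9835, 6.9184 + 3.6705) = (4.1855, 10.5890)
End effector: (4.1855, 10.5890)

Answer: 4.1855 10.5890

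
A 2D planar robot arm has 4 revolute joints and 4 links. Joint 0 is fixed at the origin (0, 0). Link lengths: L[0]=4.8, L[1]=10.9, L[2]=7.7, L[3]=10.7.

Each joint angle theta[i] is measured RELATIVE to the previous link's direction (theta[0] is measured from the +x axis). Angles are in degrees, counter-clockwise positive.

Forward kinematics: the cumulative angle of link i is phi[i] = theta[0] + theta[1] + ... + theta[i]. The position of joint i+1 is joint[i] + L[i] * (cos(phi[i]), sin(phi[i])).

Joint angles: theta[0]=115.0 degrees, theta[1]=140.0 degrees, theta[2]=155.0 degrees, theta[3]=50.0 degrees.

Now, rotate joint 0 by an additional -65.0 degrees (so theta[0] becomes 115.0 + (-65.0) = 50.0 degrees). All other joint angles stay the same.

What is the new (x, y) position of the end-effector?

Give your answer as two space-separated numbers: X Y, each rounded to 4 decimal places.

Answer: 8.5535 5.9286

Derivation:
joint[0] = (0.0000, 0.0000)  (base)
link 0: phi[0] = 50 = 50 deg
  cos(50 deg) = 0.6428, sin(50 deg) = 0.7660
  joint[1] = (0.0000, 0.0000) + 4.8 * (0.6428, 0.7660) = (0.0000 + 3.0854, 0.0000 + 3.6770) = (3.0854, 3.6770)
link 1: phi[1] = 50 + 140 = 190 deg
  cos(190 deg) = -0.9848, sin(190 deg) = -0.1736
  joint[2] = (3.0854, 3.6770) + 10.9 * (-0.9848, -0.1736) = (3.0854 + -10.7344, 3.6770 + -1.8928) = (-7.6490, 1.7842)
link 2: phi[2] = 50 + 140 + 155 = 345 deg
  cos(345 deg) = 0.9659, sin(345 deg) = -0.2588
  joint[3] = (-7.6490, 1.7842) + 7.7 * (0.9659, -0.2588) = (-7.6490 + 7.4376, 1.7842 + -1.9929) = (-0.2114, -0.2087)
link 3: phi[3] = 50 + 140 + 155 + 50 = 395 deg
  cos(395 deg) = 0.8192, sin(395 deg) = 0.5736
  joint[4] = (-0.2114, -0.2087) + 10.7 * (0.8192, 0.5736) = (-0.2114 + 8.7649, -0.2087 + 6.1373) = (8.5535, 5.9286)
End effector: (8.5535, 5.9286)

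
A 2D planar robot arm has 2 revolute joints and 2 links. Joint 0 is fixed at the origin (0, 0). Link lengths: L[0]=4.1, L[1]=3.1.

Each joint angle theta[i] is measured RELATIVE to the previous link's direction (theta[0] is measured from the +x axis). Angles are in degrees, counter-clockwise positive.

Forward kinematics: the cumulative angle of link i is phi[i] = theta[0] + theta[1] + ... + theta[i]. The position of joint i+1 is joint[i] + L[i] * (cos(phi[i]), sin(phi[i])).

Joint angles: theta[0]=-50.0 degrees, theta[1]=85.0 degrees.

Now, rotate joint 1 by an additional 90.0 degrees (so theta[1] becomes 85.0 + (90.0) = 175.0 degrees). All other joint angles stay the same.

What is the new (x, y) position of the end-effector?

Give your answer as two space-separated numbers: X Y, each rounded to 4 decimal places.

Answer: 0.8573 -0.6014

Derivation:
joint[0] = (0.0000, 0.0000)  (base)
link 0: phi[0] = -50 = -50 deg
  cos(-50 deg) = 0.6428, sin(-50 deg) = -0.7660
  joint[1] = (0.0000, 0.0000) + 4.1 * (0.6428, -0.7660) = (0.0000 + 2.6354, 0.0000 + -3.1408) = (2.6354, -3.1408)
link 1: phi[1] = -50 + 175 = 125 deg
  cos(125 deg) = -0.5736, sin(125 deg) = 0.8192
  joint[2] = (2.6354, -3.1408) + 3.1 * (-0.5736, 0.8192) = (2.6354 + -1.7781, -3.1408 + 2.5394) = (0.8573, -0.6014)
End effector: (0.8573, -0.6014)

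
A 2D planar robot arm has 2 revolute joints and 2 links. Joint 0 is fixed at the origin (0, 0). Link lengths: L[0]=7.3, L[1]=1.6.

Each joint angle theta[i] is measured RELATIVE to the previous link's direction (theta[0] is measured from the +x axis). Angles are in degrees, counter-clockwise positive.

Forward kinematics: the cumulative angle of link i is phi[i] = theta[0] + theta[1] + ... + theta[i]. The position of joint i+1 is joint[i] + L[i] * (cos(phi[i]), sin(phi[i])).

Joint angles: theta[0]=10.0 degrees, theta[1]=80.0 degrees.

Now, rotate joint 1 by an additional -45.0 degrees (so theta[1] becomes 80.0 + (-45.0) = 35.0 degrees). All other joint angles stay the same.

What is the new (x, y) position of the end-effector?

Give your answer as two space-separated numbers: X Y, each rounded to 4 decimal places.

joint[0] = (0.0000, 0.0000)  (base)
link 0: phi[0] = 10 = 10 deg
  cos(10 deg) = 0.9848, sin(10 deg) = 0.1736
  joint[1] = (0.0000, 0.0000) + 7.3 * (0.9848, 0.1736) = (0.0000 + 7.1891, 0.0000 + 1.2676) = (7.1891, 1.2676)
link 1: phi[1] = 10 + 35 = 45 deg
  cos(45 deg) = 0.7071, sin(45 deg) = 0.7071
  joint[2] = (7.1891, 1.2676) + 1.6 * (0.7071, 0.7071) = (7.1891 + 1.1314, 1.2676 + 1.1314) = (8.3205, 2.3990)
End effector: (8.3205, 2.3990)

Answer: 8.3205 2.3990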